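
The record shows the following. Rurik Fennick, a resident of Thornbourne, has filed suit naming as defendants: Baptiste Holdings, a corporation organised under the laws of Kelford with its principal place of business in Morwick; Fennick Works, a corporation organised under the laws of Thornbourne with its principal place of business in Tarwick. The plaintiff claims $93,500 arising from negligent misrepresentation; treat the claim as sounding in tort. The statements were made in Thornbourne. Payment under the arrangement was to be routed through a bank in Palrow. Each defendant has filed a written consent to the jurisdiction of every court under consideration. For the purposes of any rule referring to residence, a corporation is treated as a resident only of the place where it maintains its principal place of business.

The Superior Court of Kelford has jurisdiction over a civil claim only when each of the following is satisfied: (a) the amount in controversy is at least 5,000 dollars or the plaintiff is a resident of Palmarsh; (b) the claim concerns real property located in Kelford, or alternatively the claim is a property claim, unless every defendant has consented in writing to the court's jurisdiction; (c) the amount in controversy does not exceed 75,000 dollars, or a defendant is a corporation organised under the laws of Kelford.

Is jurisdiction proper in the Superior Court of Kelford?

Yes

The Superior Court of Kelford:
  (a) The amount in controversy is 93,500 dollars, which meets the USD 5,000 floor, so one alternative holds. Condition met.
  (b) The claim does not concern real property; the claim is a tort claim, not a property claim — no alternative holds. However, every defendant has filed written consent, so the 'unless' proviso supplies this condition. Met.
  (c) Baptiste Holdings is organised under the laws of Kelford, so this disjunct is met. Satisfied.
  → The court has jurisdiction.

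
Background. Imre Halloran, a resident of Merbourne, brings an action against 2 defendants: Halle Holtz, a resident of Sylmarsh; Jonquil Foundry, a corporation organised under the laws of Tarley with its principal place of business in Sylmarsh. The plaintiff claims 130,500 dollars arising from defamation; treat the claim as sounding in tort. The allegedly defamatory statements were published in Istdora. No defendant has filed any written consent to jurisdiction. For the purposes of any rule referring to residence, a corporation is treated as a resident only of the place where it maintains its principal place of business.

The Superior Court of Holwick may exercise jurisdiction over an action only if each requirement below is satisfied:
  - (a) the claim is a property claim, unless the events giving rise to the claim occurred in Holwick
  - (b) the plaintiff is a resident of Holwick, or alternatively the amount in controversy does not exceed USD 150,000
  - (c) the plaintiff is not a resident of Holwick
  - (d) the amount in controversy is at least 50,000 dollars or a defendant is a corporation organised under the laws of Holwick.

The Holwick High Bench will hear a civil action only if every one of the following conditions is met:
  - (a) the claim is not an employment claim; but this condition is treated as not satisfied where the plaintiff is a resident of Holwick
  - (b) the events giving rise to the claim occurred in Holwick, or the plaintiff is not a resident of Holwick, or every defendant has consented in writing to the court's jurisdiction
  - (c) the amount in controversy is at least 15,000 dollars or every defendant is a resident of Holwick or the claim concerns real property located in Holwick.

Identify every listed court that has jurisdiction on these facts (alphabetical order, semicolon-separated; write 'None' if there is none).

the Holwick High Bench

The Superior Court of Holwick:
  (a) The claim is a tort claim, not a property claim. Nor does the 'unless' clause help: the operative events occurred in Istdora, not Holwick. Fails.
  (b) The amount in controversy is $130,500, within the $150,000 ceiling, which satisfies one of the alternatives. Condition met.
  (c) The plaintiff resides in Merbourne, which is not Holwick. Condition met.
  (d) The amount in controversy is $130,500, which meets the $50,000 floor, which satisfies one of the alternatives. Condition met.
  → The court lacks jurisdiction.
The Holwick High Bench:
  (a) The claim is a tort claim, not an employment claim. And the carve-out is inapplicable — the plaintiff resides in Merbourne, not Holwick. Met.
  (b) The plaintiff resides in Merbourne, which is not Holwick — that alternative is enough. Satisfied.
  (c) The amount in controversy is $130,500, which meets the 15,000 dollars floor — that alternative is enough. Satisfied.
  → Every requirement is satisfied — jurisdiction.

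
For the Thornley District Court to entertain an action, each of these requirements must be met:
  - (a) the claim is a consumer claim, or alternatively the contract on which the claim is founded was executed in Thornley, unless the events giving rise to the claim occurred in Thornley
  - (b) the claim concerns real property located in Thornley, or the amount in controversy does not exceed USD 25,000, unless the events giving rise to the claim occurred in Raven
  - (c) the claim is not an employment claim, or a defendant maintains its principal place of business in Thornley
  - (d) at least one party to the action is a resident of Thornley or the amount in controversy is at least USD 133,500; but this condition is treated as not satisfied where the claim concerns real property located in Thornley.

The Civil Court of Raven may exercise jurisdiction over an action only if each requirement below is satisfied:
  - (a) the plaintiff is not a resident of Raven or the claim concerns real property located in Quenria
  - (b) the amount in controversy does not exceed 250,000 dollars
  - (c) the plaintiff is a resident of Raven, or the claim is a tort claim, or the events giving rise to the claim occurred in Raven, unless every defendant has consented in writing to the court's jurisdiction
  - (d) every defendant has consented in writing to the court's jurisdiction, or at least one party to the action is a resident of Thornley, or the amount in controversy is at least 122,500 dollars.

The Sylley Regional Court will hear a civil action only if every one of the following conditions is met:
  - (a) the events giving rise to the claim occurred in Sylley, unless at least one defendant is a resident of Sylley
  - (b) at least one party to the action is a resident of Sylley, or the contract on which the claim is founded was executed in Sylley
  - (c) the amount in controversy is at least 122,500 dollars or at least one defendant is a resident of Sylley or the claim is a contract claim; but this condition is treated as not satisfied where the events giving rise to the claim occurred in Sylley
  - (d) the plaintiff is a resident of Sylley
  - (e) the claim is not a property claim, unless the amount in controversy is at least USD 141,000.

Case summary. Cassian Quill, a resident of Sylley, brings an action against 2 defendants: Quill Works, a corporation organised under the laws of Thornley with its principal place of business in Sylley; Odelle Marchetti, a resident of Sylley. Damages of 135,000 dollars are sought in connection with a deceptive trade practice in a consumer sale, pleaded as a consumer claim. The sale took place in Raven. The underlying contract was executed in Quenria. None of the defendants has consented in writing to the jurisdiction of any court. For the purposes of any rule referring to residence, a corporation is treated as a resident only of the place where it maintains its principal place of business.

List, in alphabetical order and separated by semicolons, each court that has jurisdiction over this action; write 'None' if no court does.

the Civil Court of Raven; the Sylley Regional Court; the Thornley District Court

The Thornley District Court:
  (a) The claim is a consumer claim, so this disjunct is met. Met.
  (b) The claim does not concern real property; the amount in controversy is $135,000, above the $25,000 ceiling — every alternative fails. The proviso rescues it, though: the operative events occurred in Raven. Met.
  (c) The claim is a consumer claim, not an employment claim, so one alternative holds. Condition met.
  (d) The amount in controversy is USD 135,000, which meets the $133,500 floor, which satisfies one of the alternatives. The carve-out does not apply: the claim does not concern real property. Met.
  → Jurisdiction lies.
The Civil Court of Raven:
  (a) The plaintiff resides in Sylley, which is not Raven, which satisfies one of the alternatives. Condition met.
  (b) The amount in controversy is $135,000, within the 250,000 dollars ceiling. Met.
  (c) The operative events occurred in Raven — that alternative is enough. Met.
  (d) The amount in controversy is 135,000 dollars, which meets the 122,500 dollars floor, which satisfies one of the alternatives. Met.
  → Jurisdiction lies.
The Sylley Regional Court:
  (a) The operative events occurred in Raven, not Sylley. The proviso rescues it, though: Quill Works resides in Sylley. Met.
  (b) Cassian Quill resides in Sylley, so one alternative holds. Met.
  (c) The amount in controversy is $135,000, which meets the $122,500 floor — that alternative is enough. The carve-out does not apply: the operative events occurred in Raven, not Sylley. Met.
  (d) The plaintiff resides in Sylley. Condition met.
  (e) The claim is a consumer claim, not a property claim. Satisfied.
  → Every requirement is satisfied — jurisdiction.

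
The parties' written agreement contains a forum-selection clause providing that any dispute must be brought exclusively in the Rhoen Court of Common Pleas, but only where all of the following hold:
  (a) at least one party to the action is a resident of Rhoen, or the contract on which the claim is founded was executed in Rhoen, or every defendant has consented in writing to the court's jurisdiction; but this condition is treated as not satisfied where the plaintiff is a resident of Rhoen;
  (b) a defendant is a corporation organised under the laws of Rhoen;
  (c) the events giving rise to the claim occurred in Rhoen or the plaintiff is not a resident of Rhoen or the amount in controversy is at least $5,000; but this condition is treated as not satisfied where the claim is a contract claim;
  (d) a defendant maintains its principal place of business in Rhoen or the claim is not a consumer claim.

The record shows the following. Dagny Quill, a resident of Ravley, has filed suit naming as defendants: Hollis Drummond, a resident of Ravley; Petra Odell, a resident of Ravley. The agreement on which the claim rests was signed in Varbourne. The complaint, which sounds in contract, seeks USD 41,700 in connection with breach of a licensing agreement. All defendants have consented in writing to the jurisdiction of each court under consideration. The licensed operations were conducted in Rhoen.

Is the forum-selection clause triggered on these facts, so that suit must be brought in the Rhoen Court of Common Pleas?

No

The Rhoen Court of Common Pleas:
  (a) Every defendant has filed written consent — that alternative is enough. And the carve-out is inapplicable — the plaintiff resides in Ravley, not Rhoen. Satisfied.
  (b) No defendant is a corporation. Not met.
  (c) The operative events occurred in Rhoen, so one alternative holds. But the carve-out bites: the claim is a contract claim. Not met.
  (d) The claim is a contract claim, not a consumer claim, so one alternative holds. Met.
  → Forum clause is not triggered.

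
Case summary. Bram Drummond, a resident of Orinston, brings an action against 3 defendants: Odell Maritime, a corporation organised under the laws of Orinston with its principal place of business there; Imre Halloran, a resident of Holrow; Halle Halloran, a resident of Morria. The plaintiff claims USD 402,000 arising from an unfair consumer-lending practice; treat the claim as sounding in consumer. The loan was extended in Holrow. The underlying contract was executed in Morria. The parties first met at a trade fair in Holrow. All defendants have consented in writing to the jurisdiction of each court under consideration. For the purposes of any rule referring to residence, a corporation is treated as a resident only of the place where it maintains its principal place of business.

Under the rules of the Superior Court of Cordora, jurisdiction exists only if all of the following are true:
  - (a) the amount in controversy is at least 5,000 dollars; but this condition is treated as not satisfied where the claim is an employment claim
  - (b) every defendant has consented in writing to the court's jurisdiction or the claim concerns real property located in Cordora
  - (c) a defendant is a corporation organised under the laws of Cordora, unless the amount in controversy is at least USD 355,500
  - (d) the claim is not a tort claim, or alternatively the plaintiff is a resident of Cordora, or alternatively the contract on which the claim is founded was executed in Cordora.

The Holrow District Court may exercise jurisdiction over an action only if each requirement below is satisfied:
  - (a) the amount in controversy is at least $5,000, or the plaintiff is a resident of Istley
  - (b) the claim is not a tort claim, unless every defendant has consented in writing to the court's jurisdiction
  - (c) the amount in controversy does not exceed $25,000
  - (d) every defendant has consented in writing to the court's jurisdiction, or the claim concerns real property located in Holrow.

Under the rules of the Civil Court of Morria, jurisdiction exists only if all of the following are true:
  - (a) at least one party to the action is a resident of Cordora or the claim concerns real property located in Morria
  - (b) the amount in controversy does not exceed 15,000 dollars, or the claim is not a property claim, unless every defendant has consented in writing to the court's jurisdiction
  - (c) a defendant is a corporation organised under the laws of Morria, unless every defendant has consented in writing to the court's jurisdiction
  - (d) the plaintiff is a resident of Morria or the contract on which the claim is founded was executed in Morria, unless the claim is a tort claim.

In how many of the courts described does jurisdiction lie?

The Superior Court of Cordora:
  (a) The amount in controversy is $402,000, which meets the USD 5,000 floor. The carve-out does not apply: the claim is a consumer claim, not an employment claim. Met.
  (b) Every defendant has filed written consent — that alternative is enough. Met.
  (c) The corporate defendant(s) are organised in Orinston, not Cordora. However, the amount in controversy is 402,000 dollars, which meets the USD 355,500 floor, so the 'unless' proviso supplies this condition. Condition met.
  (d) The claim is a consumer claim, not a tort claim, so one alternative holds. Satisfied.
  → All conditions met; jurisdiction exists.
The Holrow District Court:
  (a) The amount in controversy is $402,000, which meets the $5,000 floor, so one alternative holds. Met.
  (b) The claim is a consumer claim, not a tort claim. Satisfied.
  (c) The amount in controversy is $402,000, above the 25,000 dollars ceiling. Not satisfied.
  (d) Every defendant has filed written consent, which satisfies one of the alternatives. Condition met.
  → At least one condition fails; no jurisdiction.
The Civil Court of Morria:
  (a) No party resides in Cordora; the claim does not concern real property — none of the alternatives is met. Condition not met.
  (b) The claim is a consumer claim, not a property claim, so one alternative holds. Met.
  (c) The corporate defendant(s) are organised in Orinston, not Morria. But every defendant has filed written consent, and the 'unless' clause therefore excuses the requirement. Met.
  (d) The contract was executed in Morria, which satisfies one of the alternatives. Condition met.
  → The court lacks jurisdiction.
Courts with jurisdiction: the Superior Court of Cordora — 1 in total.

1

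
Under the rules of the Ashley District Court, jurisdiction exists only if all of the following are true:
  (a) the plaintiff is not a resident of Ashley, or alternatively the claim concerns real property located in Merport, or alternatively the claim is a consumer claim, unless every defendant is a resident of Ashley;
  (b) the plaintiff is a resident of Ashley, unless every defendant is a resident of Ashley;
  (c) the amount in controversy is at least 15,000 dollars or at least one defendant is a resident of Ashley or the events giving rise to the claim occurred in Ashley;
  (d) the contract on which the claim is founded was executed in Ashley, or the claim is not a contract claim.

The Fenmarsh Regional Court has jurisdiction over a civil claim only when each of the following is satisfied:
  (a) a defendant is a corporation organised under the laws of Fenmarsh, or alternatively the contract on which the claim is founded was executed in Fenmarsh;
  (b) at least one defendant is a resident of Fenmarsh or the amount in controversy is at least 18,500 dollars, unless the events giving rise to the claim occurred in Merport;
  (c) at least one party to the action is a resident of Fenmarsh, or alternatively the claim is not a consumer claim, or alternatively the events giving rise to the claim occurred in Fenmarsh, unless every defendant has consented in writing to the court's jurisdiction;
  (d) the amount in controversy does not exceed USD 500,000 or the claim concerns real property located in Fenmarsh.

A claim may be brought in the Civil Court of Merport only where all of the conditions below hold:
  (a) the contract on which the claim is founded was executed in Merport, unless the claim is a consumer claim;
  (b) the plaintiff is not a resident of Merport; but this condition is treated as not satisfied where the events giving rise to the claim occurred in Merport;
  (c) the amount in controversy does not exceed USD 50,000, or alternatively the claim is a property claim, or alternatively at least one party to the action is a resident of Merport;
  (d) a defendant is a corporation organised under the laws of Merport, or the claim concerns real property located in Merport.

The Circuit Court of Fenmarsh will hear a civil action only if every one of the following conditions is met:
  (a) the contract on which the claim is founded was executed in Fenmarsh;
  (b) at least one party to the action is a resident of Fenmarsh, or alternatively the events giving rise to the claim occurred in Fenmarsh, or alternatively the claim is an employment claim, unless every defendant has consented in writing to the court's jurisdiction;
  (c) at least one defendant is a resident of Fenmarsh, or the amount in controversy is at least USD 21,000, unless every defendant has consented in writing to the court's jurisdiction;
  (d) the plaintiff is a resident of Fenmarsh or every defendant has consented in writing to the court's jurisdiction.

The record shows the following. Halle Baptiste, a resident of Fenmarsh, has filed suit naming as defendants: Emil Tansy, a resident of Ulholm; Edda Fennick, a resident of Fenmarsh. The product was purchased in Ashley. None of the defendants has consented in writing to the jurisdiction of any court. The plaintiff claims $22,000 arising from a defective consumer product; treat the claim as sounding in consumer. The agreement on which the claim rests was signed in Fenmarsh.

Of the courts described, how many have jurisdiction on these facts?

2

The Ashley District Court:
  (a) The plaintiff resides in Fenmarsh, which is not Ashley, so this disjunct is met. Met.
  (b) The plaintiff resides in Fenmarsh, not Ashley. Nor does the 'unless' clause help: the defendants reside as follows — Emil Tansy in Ulholm, Edda Fennick in Fenmarsh — not all in Ashley. Not met.
  (c) The amount in controversy is USD 22,000, which meets the USD 15,000 floor, so one alternative holds. Met.
  (d) The claim is a consumer claim, not a contract claim — that alternative is enough. Met.
  → At least one condition fails; no jurisdiction.
The Fenmarsh Regional Court:
  (a) The contract was executed in Fenmarsh, which satisfies one of the alternatives. Condition met.
  (b) Edda Fennick resides in Fenmarsh, which satisfies one of the alternatives. Met.
  (c) Halle Baptiste resides in Fenmarsh, which satisfies one of the alternatives. Satisfied.
  (d) The amount in controversy is $22,000, within the $500,000 ceiling, which satisfies one of the alternatives. Condition met.
  → Every requirement is satisfied — jurisdiction.
The Civil Court of Merport:
  (a) The contract was executed in Fenmarsh, not Merport. But the claim is a consumer claim, and the 'unless' clause therefore excuses the requirement. Condition met.
  (b) The plaintiff resides in Fenmarsh, which is not Merport. The carve-out does not apply: the operative events occurred in Ashley, not Merport. Condition met.
  (c) The amount in controversy is $22,000, within the USD 50,000 ceiling, so this disjunct is met. Met.
  (d) No defendant is a corporation; the claim does not concern real property — none of the alternatives is met. Fails.
  → Not every requirement is met — no jurisdiction.
The Circuit Court of Fenmarsh:
  (a) The contract was executed in Fenmarsh. Met.
  (b) Halle Baptiste resides in Fenmarsh, so one alternative holds. Satisfied.
  (c) Edda Fennick resides in Fenmarsh — that alternative is enough. Met.
  (d) The plaintiff resides in Fenmarsh — that alternative is enough. Satisfied.
  → Every requirement is satisfied — jurisdiction.
Courts with jurisdiction: the Fenmarsh Regional Court, the Circuit Court of Fenmarsh — 2 in total.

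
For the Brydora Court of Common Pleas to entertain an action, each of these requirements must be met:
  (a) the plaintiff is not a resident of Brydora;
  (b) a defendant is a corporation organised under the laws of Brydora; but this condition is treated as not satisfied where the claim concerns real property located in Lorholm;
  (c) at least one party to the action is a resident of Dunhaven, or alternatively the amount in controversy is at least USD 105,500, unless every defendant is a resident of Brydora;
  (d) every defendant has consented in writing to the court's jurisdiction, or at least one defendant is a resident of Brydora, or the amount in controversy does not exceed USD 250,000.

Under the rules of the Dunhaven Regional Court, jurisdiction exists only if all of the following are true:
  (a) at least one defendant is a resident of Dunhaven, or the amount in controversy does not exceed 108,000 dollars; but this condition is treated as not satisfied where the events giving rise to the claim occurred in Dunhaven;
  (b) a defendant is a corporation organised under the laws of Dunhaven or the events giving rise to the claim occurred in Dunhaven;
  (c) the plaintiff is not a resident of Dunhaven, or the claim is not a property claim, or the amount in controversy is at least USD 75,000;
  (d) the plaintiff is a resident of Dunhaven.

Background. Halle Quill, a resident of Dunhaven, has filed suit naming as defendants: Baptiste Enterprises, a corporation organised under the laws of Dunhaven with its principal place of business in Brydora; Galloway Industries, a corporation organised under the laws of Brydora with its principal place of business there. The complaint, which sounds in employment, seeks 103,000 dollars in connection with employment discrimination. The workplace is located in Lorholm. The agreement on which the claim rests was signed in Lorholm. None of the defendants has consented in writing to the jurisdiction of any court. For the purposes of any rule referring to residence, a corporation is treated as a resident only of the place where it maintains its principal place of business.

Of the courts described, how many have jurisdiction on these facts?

The Brydora Court of Common Pleas:
  (a) The plaintiff resides in Dunhaven, which is not Brydora. Condition met.
  (b) Galloway Industries is organised under the laws of Brydora. The exception is not triggered, since the claim does not concern real property. Met.
  (c) Halle Quill resides in Dunhaven, which satisfies one of the alternatives. Condition met.
  (d) Baptiste Enterprises resides in Brydora — that alternative is enough. Condition met.
  → Every requirement is satisfied — jurisdiction.
The Dunhaven Regional Court:
  (a) The amount in controversy is USD 103,000, within the USD 108,000 ceiling — that alternative is enough. And the carve-out is inapplicable — the operative events occurred in Lorholm, not Dunhaven. Condition met.
  (b) Baptiste Enterprises is organised under the laws of Dunhaven, so one alternative holds. Satisfied.
  (c) The claim is an employment claim, not a property claim, so one alternative holds. Satisfied.
  (d) The plaintiff resides in Dunhaven. Satisfied.
  → All conditions met; jurisdiction exists.
Courts with jurisdiction: the Brydora Court of Common Pleas, the Dunhaven Regional Court — 2 in total.

2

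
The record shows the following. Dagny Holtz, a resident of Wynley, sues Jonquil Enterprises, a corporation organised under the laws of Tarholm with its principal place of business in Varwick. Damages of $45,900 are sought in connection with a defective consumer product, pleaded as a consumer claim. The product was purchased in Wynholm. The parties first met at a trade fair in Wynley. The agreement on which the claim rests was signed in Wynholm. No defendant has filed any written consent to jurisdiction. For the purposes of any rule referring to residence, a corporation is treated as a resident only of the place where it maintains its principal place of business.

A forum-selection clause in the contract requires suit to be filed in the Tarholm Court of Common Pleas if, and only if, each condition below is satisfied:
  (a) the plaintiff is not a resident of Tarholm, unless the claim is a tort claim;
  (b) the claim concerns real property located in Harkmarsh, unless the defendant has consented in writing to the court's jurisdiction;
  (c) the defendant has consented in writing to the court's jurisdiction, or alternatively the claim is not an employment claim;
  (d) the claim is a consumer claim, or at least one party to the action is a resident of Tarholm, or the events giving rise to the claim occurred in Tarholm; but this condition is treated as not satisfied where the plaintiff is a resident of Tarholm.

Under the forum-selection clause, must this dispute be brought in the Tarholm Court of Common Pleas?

No

The Tarholm Court of Common Pleas:
  (a) The plaintiff resides in Wynley, which is not Tarholm. Condition met.
  (b) The claim does not concern real property. Nor does the 'unless' clause help: no such written consent has been filed. Not satisfied.
  (c) The claim is a consumer claim, not an employment claim, so one alternative holds. Condition met.
  (d) The claim is a consumer claim, which satisfies one of the alternatives. And the carve-out is inapplicable — the plaintiff resides in Wynley, not Tarholm. Condition met.
  → The clause does not apply.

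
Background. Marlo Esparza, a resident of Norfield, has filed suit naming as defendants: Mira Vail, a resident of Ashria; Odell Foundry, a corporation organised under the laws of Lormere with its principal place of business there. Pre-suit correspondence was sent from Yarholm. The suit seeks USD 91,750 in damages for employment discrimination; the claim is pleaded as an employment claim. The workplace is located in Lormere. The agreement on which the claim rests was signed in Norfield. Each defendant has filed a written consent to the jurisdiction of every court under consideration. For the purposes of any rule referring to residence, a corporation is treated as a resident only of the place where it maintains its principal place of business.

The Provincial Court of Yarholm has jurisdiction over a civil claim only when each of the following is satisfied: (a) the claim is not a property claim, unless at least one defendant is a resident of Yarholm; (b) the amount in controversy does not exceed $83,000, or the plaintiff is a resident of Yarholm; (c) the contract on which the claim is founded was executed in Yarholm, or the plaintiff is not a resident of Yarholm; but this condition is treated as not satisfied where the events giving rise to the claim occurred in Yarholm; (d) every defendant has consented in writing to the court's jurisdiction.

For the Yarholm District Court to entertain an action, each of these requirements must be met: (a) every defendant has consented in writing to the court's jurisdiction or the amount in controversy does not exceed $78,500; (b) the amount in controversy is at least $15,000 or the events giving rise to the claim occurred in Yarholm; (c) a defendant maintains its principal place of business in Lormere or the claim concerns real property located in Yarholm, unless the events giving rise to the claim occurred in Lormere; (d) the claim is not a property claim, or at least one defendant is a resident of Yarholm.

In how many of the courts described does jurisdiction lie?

The Provincial Court of Yarholm:
  (a) The claim is an employment claim, not a property claim. Condition met.
  (b) The amount in controversy is $91,750, above the $83,000 ceiling; the plaintiff resides in Norfield, not Yarholm — no alternative holds. Condition not met.
  (c) The plaintiff resides in Norfield, which is not Yarholm, which satisfies one of the alternatives. And the carve-out is inapplicable — the operative events occurred in Lormere, not Yarholm. Satisfied.
  (d) Every defendant has filed written consent. Condition met.
  → Not every requirement is met — no jurisdiction.
The Yarholm District Court:
  (a) Every defendant has filed written consent, which satisfies one of the alternatives. Met.
  (b) The amount in controversy is $91,750, which meets the $15,000 floor, so one alternative holds. Satisfied.
  (c) Odell Foundry has its principal place of business in Lormere — that alternative is enough. Satisfied.
  (d) The claim is an employment claim, not a property claim — that alternative is enough. Met.
  → The court has jurisdiction.
Courts with jurisdiction: the Yarholm District Court — 1 in total.

1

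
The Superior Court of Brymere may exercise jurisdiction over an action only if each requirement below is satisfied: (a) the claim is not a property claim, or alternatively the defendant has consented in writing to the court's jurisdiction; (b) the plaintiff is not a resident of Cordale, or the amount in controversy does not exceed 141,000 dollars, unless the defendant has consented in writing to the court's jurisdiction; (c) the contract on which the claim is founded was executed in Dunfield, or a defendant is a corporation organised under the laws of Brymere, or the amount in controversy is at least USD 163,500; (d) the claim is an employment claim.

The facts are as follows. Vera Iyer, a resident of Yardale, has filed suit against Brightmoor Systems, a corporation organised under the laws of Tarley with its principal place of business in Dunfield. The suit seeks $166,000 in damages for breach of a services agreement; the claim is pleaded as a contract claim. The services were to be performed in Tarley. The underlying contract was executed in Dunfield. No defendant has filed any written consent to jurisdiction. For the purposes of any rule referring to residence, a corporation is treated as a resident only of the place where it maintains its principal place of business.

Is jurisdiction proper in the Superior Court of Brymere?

No

The Superior Court of Brymere:
  (a) The claim is a contract claim, not a property claim, which satisfies one of the alternatives. Met.
  (b) The plaintiff resides in Yardale, which is not Cordale, so this disjunct is met. Satisfied.
  (c) The contract was executed in Dunfield — that alternative is enough. Satisfied.
  (d) The claim is a contract claim, not an employment claim. Not met.
  → At least one condition fails; no jurisdiction.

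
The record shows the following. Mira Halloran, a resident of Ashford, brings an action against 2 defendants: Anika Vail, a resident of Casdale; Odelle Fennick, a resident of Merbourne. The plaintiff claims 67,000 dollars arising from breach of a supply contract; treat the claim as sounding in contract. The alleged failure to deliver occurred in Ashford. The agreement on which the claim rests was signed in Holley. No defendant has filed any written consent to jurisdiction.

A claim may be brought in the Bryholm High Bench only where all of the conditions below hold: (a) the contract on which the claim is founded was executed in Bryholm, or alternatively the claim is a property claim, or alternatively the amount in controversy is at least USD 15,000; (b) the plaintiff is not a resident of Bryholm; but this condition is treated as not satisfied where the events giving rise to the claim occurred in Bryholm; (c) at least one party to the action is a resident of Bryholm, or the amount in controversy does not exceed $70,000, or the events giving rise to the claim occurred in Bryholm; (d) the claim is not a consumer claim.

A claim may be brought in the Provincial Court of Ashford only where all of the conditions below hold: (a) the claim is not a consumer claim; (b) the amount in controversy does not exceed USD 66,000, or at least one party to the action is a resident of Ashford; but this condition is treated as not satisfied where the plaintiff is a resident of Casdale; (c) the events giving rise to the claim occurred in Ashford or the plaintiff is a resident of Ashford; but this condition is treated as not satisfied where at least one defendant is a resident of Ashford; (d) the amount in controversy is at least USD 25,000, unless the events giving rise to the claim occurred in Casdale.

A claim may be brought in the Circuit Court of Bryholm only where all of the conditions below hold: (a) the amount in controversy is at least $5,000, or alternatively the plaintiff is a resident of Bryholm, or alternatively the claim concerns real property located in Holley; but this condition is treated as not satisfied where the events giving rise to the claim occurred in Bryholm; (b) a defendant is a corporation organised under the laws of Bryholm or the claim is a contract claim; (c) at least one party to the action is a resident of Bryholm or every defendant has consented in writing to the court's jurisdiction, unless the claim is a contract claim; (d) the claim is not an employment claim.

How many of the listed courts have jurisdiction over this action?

3

The Bryholm High Bench:
  (a) The amount in controversy is USD 67,000, which meets the $15,000 floor, so this disjunct is met. Condition met.
  (b) The plaintiff resides in Ashford, which is not Bryholm. And the carve-out is inapplicable — the operative events occurred in Ashford, not Bryholm. Condition met.
  (c) The amount in controversy is $67,000, within the $70,000 ceiling — that alternative is enough. Met.
  (d) The claim is a contract claim, not a consumer claim. Condition met.
  → Every requirement is satisfied — jurisdiction.
The Provincial Court of Ashford:
  (a) The claim is a contract claim, not a consumer claim. Satisfied.
  (b) Mira Halloran resides in Ashford — that alternative is enough. And the carve-out is inapplicable — the plaintiff resides in Ashford, not Casdale. Met.
  (c) The operative events occurred in Ashford — that alternative is enough. The exception is not triggered, since no defendant resides in Ashford (they reside in Casdale, Merbourne). Condition met.
  (d) The amount in controversy is 67,000 dollars, which meets the $25,000 floor. Satisfied.
  → The court has jurisdiction.
The Circuit Court of Bryholm:
  (a) The amount in controversy is 67,000 dollars, which meets the 5,000 dollars floor, so one alternative holds. And the carve-out is inapplicable — the operative events occurred in Ashford, not Bryholm. Met.
  (b) The claim is a contract claim, which satisfies one of the alternatives. Satisfied.
  (c) No party resides in Bryholm; no such written consent has been filed — no alternative holds. However, the claim is a contract claim, so the 'unless' proviso supplies this condition. Satisfied.
  (d) The claim is a contract claim, not an employment claim. Satisfied.
  → Every requirement is satisfied — jurisdiction.
Courts with jurisdiction: the Bryholm High Bench, the Provincial Court of Ashford, the Circuit Court of Bryholm — 3 in total.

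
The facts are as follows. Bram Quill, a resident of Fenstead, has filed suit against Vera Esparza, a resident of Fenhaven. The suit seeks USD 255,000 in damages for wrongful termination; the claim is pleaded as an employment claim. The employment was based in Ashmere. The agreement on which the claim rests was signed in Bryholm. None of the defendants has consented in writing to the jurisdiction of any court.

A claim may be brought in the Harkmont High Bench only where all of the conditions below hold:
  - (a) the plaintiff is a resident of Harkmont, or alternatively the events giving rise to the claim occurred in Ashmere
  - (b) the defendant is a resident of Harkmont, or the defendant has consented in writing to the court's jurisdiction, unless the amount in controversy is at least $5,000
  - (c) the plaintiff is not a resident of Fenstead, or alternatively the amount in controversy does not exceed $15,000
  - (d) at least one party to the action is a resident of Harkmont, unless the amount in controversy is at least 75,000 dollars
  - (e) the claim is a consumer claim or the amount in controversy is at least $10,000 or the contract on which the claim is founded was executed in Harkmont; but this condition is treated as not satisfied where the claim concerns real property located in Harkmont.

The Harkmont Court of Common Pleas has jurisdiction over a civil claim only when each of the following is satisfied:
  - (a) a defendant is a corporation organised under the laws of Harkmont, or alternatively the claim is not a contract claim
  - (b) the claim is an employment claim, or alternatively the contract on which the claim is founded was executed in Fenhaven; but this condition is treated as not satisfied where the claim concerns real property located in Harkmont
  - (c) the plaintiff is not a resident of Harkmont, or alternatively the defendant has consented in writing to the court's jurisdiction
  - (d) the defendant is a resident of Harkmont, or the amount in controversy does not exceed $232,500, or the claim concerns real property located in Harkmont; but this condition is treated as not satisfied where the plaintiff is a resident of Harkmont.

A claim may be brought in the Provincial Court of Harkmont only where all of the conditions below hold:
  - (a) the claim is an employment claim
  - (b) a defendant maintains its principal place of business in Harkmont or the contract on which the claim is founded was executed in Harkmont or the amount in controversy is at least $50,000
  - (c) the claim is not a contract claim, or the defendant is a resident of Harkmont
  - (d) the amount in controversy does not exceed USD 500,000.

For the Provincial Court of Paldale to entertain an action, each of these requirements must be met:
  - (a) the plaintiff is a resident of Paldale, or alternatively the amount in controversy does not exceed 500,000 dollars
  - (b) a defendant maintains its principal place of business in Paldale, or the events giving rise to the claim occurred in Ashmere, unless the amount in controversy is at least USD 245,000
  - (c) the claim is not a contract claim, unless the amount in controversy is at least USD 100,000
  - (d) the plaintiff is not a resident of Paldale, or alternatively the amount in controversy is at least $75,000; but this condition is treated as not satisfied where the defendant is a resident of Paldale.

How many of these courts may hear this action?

The Harkmont High Bench:
  (a) The operative events occurred in Ashmere — that alternative is enough. Condition met.
  (b) The defendant resides in Fenhaven, not Harkmont; no such written consent has been filed — none of the alternatives is met. But the amount in controversy is USD 255,000, which meets the $5,000 floor, and the 'unless' clause therefore excuses the requirement. Condition met.
  (c) The plaintiff resides in Fenstead; the amount in controversy is USD 255,000, above the 15,000 dollars ceiling — none of the alternatives is met. Fails.
  (d) No party resides in Harkmont. However, the amount in controversy is USD 255,000, which meets the USD 75,000 floor, so the 'unless' proviso supplies this condition. Condition met.
  (e) The amount in controversy is USD 255,000, which meets the 10,000 dollars floor — that alternative is enough. The carve-out does not apply: the claim does not concern real property. Condition met.
  → No jurisdiction.
The Harkmont Court of Common Pleas:
  (a) The claim is an employment claim, not a contract claim, which satisfies one of the alternatives. Satisfied.
  (b) The claim is an employment claim, so this disjunct is met. And the carve-out is inapplicable — the claim does not concern real property. Condition met.
  (c) The plaintiff resides in Fenstead, which is not Harkmont, so this disjunct is met. Condition met.
  (d) The defendant resides in Fenhaven, not Harkmont; the amount in controversy is 255,000 dollars, above the 232,500 dollars ceiling; the claim does not concern real property — no alternative holds. Fails.
  → Not every requirement is met — no jurisdiction.
The Provincial Court of Harkmont:
  (a) The claim is an employment claim. Condition met.
  (b) The amount in controversy is $255,000, which meets the 50,000 dollars floor, so this disjunct is met. Satisfied.
  (c) The claim is an employment claim, not a contract claim, so this disjunct is met. Satisfied.
  (d) The amount in controversy is 255,000 dollars, within the 500,000 dollars ceiling. Condition met.
  → Every requirement is satisfied — jurisdiction.
The Provincial Court of Paldale:
  (a) The amount in controversy is USD 255,000, within the 500,000 dollars ceiling, so one alternative holds. Condition met.
  (b) The operative events occurred in Ashmere — that alternative is enough. Met.
  (c) The claim is an employment claim, not a contract claim. Satisfied.
  (d) The plaintiff resides in Fenstead, which is not Paldale, so one alternative holds. And the carve-out is inapplicable — the defendant resides in Fenhaven, not Paldale. Met.
  → All conditions met; jurisdiction exists.
Courts with jurisdiction: the Provincial Court of Harkmont, the Provincial Court of Paldale — 2 in total.

2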